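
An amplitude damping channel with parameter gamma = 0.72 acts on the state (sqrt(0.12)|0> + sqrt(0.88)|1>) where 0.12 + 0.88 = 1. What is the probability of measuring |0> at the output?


For amplitude damping with parameter gamma on state sqrt(a)|0> + sqrt(b)|1>:
alpha^2 = 0.12, beta^2 = 0.88
P(|0>) = alpha^2 + gamma * beta^2
= 0.12 + 0.72 * 0.88
= 0.12 + 0.6336
= 0.7536

0.7536


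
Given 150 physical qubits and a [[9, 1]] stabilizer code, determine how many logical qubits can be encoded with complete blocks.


Each code block uses 9 physical qubits for 1 logical qubit(s).
Number of complete blocks = floor(150 / 9) = 16
Logical qubits = 16 * 1
= 16

16


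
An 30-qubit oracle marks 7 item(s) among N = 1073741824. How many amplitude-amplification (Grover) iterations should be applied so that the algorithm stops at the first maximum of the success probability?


After j Grover iterations the success probability is P(j) = sin^2((2j+1)*theta), where sin(theta) = sqrt(k/N).
N = 2^30 = 1073741824, k = 7
sin(theta) = sqrt(k/N) = 8.074192233e-05
theta = arcsin(sqrt(k/N)) = 8.074192242e-05 rad
P(j) reaches its first maximum when (2j+1)*theta is as close as possible to pi/2, i.e. j = round(pi/(4*theta) - 1/2).
pi/(4*theta) - 1/2 = 9726.7661
(For comparison, the common estimate pi/4 * sqrt(N/k) = 9727.2661; the exact maximiser is used here.)
Optimal iterations = 9727

9727


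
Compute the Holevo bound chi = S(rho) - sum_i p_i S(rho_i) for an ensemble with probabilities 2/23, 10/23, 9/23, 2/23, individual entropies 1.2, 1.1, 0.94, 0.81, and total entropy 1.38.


chi = S(rho) - sum_i p_i * S(rho_i)
Weighted entropy = 2/23 * 1.2 + 10/23 * 1.1 + 9/23 * 0.94 + 2/23 * 0.81
= 1.0209
chi = 1.38 - 1.0209
= 0.3591

0.3591


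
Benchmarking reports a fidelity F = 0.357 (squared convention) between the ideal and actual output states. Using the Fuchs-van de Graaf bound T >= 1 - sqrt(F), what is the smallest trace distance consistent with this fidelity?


Fuchs-van de Graaf (squared-fidelity convention): 1 - sqrt(F) <= T <= sqrt(1 - F).
Lower bound: T >= 1 - sqrt(F)
sqrt(F) = sqrt(0.357) = 0.5975
T >= 1 - 0.5975
T >= 0.4025

0.4025


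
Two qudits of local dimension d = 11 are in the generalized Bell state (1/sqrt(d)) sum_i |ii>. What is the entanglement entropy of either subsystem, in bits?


For a maximally entangled state in d x d:
S = log2(d) = log2(11)
= 3.4594

3.4594


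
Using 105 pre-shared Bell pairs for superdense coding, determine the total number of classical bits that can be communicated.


Superdense coding allows 2 classical bits per shared entangled pair.
105 pair(s) -> 2 * 105 = 210 classical bits

210


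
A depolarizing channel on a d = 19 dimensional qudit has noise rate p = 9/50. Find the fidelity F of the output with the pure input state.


F = (1-p) + p/d
= (1 - 0.1800) + 0.1800/19
= 0.8200 + 0.0095
= 0.8295

0.8295


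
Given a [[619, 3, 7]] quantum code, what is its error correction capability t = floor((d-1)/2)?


Code parameters: [[619, 3, 7]], distance d = 7.
Number of correctable errors = floor((d-1)/2)
= floor((7 - 1)/2)
= floor(6/2)
= 3

3


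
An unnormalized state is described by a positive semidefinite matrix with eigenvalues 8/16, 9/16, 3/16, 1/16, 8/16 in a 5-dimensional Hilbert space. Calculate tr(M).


tr(M) = sum of eigenvalues
= 8/16 + 9/16 + 3/16 + 1/16 + 8/16
= 29/16
= 1.8125

1.8125


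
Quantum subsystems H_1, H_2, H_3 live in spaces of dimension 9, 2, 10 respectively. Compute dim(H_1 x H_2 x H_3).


dim(H_1 x H_2 x H_3) = 9 * 2 * 10
= 18 * 10
= 180

180


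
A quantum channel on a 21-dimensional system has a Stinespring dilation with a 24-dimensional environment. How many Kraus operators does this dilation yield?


Tracing out the environment in an orthonormal basis {|i>_E} gives Kraus operators K_i = <i|_E U |0>_E.
Number of Kraus operators = dim(H_env) = d_env
= 24

24


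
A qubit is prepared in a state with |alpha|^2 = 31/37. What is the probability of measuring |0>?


|alpha|^2 = 31/37 = 0.8378
|beta|^2 = 1 - 31/37 = 6/37 = 0.1622
P(|0>) = |alpha|^2 = 0.8378

0.8378


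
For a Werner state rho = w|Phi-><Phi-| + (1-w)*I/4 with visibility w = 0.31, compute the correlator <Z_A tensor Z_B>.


|Phi-> = (|00> - |11>)/sqrt(2)
For the pure Bell state, <Z_A Z_B> = +1 (Bell-state Pauli correlator).
The maximally-mixed part I/4 has tr(I/4 * P tensor P) = 0 for any traceless Pauli P.
So <Z_A Z_B>_rho = w * (+1) + (1 - w) * 0
= 0.31 * (+1)
= 0.3100

0.3100


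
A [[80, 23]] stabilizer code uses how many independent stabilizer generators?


For an [[n,k]] stabilizer code:
Number of stabilizer generators = n - k
= 80 - 23
= 57

57


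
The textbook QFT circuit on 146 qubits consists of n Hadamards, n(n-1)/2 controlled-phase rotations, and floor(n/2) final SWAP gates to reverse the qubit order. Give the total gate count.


Hadamard gates: 146
Controlled rotations: n*(n-1)/2 = 146*145/2 = 10585
SWAP gates: floor(n/2) = floor(146/2) = 73
Total = 146 + 10585 + 73
= 10804

10804


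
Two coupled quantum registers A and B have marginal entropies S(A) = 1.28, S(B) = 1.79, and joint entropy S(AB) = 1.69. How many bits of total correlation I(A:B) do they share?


I(A:B) = S(A) + S(B) - S(AB)
= 1.28 + 1.79 - 1.69
= 1.3800

1.3800


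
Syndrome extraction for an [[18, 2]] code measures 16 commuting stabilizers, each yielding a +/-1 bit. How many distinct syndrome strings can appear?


Each stabilizer generator gives a binary (+1 or -1) measurement outcome.
With 16 independent generators:
Total syndromes = 2^16
= 65536

65536


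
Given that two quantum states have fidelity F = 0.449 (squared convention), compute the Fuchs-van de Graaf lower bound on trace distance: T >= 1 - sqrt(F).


Fuchs-van de Graaf (squared-fidelity convention): 1 - sqrt(F) <= T <= sqrt(1 - F).
Lower bound: T >= 1 - sqrt(F)
sqrt(F) = sqrt(0.449) = 0.6701
T >= 1 - 0.6701
T >= 0.3299

0.3299


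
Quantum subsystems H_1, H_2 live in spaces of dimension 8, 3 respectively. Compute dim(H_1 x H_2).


dim(H_1 x H_2) = 8 * 3
= 24

24


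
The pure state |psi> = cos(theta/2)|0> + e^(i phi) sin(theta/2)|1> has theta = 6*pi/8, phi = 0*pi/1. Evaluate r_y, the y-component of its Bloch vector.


theta = 2.3562, phi = 0.0000
r_y = sin(theta)*sin(phi) = 0.7071 * 0.0000
r_y = 0.0000

0.0000


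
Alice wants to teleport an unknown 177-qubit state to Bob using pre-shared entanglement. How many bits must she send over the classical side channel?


Quantum teleportation requires 2 classical bits per qubit teleported.
177 qubit(s) -> 2 * 177 = 354 classical bits

354


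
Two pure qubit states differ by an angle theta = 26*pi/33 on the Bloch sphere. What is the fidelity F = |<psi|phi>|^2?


For states separated by angle theta on Bloch sphere:
F = cos^2(theta/2)
theta = 26*pi/33 = 2.4752
theta/2 = 1.2376
cos(theta/2) = 0.3271
F = 0.1070

0.1070


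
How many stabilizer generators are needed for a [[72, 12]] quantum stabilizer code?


For an [[n,k]] stabilizer code:
Number of stabilizer generators = n - k
= 72 - 12
= 60

60


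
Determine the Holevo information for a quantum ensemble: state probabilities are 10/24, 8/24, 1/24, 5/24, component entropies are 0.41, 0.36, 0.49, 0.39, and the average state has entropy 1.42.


chi = S(rho) - sum_i p_i * S(rho_i)
Weighted entropy = 10/24 * 0.41 + 8/24 * 0.36 + 1/24 * 0.49 + 5/24 * 0.39
= 0.3925
chi = 1.42 - 0.3925
= 1.0275

1.0275


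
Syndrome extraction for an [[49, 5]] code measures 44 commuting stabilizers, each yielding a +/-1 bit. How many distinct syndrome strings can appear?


Each stabilizer generator gives a binary (+1 or -1) measurement outcome.
With 44 independent generators:
Total syndromes = 2^44
= 17592186044416

17592186044416


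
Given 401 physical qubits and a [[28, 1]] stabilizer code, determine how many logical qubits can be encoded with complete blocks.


Each code block uses 28 physical qubits for 1 logical qubit(s).
Number of complete blocks = floor(401 / 28) = 14
Logical qubits = 14 * 1
= 14

14


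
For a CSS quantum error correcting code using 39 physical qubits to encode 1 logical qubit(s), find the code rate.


Code rate R = k/n
= 1/39
= 0.0256

0.0256


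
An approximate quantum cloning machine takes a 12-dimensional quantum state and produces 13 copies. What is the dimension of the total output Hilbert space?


Output space = H^(tensor 13) where dim(H) = 12
dim = 12^13
= 144 (after 2 factors)
= 1728 (after 3 factors)
= 20736 (after 4 factors)
= 248832 (after 5 factors)
= 2985984 (after 6 factors)
= 35831808 (after 7 factors)
= 429981696 (after 8 factors)
= 5159780352 (after 9 factors)
= 61917364224 (after 10 factors)
= 743008370688 (after 11 factors)
= 8916100448256 (after 12 factors)
= 106993205379072 (after 13 factors)
= 106993205379072

106993205379072


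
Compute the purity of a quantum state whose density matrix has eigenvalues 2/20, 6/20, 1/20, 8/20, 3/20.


tr(rho^2) = sum of eigenvalues squared
= (2/20)^2 + (6/20)^2 + (1/20)^2 + (8/20)^2 + (3/20)^2
= (4 + 36 + 1 + 64 + 9) / 400
= 114/400
= 0.2850

0.2850


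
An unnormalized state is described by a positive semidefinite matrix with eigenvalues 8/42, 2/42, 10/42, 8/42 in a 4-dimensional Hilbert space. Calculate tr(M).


tr(M) = sum of eigenvalues
= 8/42 + 2/42 + 10/42 + 8/42
= 28/42
= 0.6667

0.6667


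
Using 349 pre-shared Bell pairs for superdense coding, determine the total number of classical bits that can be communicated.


Superdense coding allows 2 classical bits per shared entangled pair.
349 pair(s) -> 2 * 349 = 698 classical bits

698


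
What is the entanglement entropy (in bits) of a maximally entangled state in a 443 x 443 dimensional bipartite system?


For a maximally entangled state in d x d:
S = log2(d) = log2(443)
= 8.7912

8.7912


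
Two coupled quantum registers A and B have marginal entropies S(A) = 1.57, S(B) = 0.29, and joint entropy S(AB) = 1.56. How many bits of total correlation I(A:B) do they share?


I(A:B) = S(A) + S(B) - S(AB)
= 1.57 + 0.29 - 1.56
= 0.3000

0.3000


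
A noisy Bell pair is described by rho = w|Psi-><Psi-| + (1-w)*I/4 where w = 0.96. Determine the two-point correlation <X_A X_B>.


|Psi-> = (|01> - |10>)/sqrt(2)
For the pure Bell state, <X_A X_B> = -1 (Bell-state Pauli correlator).
The maximally-mixed part I/4 has tr(I/4 * P tensor P) = 0 for any traceless Pauli P.
So <X_A X_B>_rho = w * (-1) + (1 - w) * 0
= 0.96 * (-1)
= -0.9600

-0.9600


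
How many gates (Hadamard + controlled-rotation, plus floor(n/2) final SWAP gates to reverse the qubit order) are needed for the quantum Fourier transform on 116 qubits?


Hadamard gates: 116
Controlled rotations: n*(n-1)/2 = 116*115/2 = 6670
SWAP gates: floor(n/2) = floor(116/2) = 58
Total = 116 + 6670 + 58
= 6844

6844


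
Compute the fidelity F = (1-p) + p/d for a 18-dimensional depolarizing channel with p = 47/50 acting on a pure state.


F = (1-p) + p/d
= (1 - 0.9400) + 0.9400/18
= 0.0600 + 0.0522
= 0.1122

0.1122


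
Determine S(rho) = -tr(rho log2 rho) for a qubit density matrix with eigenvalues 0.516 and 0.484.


S = -p*log2(p) - (1-p)*log2(1-p)
p = 0.5160, 1-p = 0.4840
= -0.5160 * log2(0.5160) - 0.4840 * log2(0.4840)
= -(-0.4926) - (-0.5067)
= 0.9993

0.9993


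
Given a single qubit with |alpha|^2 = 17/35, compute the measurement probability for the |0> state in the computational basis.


|alpha|^2 = 17/35 = 0.4857
|beta|^2 = 1 - 17/35 = 18/35 = 0.5143
P(|0>) = |alpha|^2 = 0.4857

0.4857


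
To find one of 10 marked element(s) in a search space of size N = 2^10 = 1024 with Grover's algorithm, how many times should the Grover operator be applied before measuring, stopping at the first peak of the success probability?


After j Grover iterations the success probability is P(j) = sin^2((2j+1)*theta), where sin(theta) = sqrt(k/N).
N = 2^10 = 1024, k = 10
sin(theta) = sqrt(k/N) = 0.09882117688
theta = arcsin(sqrt(k/N)) = 0.0989827296 rad
P(j) reaches its first maximum when (2j+1)*theta is as close as possible to pi/2, i.e. j = round(pi/(4*theta) - 1/2).
pi/(4*theta) - 1/2 = 7.4347
(For comparison, the common estimate pi/4 * sqrt(N/k) = 7.9477; the exact maximiser is used here.)
Optimal iterations = 7

7


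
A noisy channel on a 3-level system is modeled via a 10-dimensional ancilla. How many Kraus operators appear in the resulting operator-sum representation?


Tracing out the environment in an orthonormal basis {|i>_E} gives Kraus operators K_i = <i|_E U |0>_E.
Number of Kraus operators = dim(H_env) = d_env
= 10

10


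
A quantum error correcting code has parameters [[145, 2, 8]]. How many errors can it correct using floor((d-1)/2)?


Code parameters: [[145, 2, 8]], distance d = 8.
Number of correctable errors = floor((d-1)/2)
= floor((8 - 1)/2)
= floor(7/2)
= 3

3


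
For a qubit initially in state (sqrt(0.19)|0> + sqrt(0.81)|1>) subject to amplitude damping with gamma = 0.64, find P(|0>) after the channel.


For amplitude damping with parameter gamma on state sqrt(a)|0> + sqrt(b)|1>:
alpha^2 = 0.19, beta^2 = 0.81
P(|0>) = alpha^2 + gamma * beta^2
= 0.19 + 0.64 * 0.81
= 0.19 + 0.5184
= 0.7084

0.7084


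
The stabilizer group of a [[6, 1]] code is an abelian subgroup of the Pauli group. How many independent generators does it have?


For an [[n,k]] stabilizer code:
Number of stabilizer generators = n - k
= 6 - 1
= 5

5


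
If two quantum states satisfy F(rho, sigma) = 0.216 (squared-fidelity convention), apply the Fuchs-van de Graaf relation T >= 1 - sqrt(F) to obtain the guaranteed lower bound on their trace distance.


Fuchs-van de Graaf (squared-fidelity convention): 1 - sqrt(F) <= T <= sqrt(1 - F).
Lower bound: T >= 1 - sqrt(F)
sqrt(F) = sqrt(0.216) = 0.4648
T >= 1 - 0.4648
T >= 0.5352

0.5352


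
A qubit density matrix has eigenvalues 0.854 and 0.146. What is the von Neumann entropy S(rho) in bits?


S = -p*log2(p) - (1-p)*log2(1-p)
p = 0.8540, 1-p = 0.1460
= -0.8540 * log2(0.8540) - 0.1460 * log2(0.1460)
= -(-0.1944) - (-0.4053)
= 0.5997

0.5997


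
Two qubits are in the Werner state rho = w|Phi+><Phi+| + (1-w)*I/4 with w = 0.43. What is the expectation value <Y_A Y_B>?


|Phi+> = (|00> + |11>)/sqrt(2)
For the pure Bell state, <Y_A Y_B> = -1 (Bell-state Pauli correlator).
The maximally-mixed part I/4 has tr(I/4 * P tensor P) = 0 for any traceless Pauli P.
So <Y_A Y_B>_rho = w * (-1) + (1 - w) * 0
= 0.43 * (-1)
= -0.4300

-0.4300


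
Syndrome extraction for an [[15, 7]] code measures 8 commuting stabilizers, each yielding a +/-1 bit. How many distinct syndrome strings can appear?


Each stabilizer generator gives a binary (+1 or -1) measurement outcome.
With 8 independent generators:
Total syndromes = 2^8
= 256

256


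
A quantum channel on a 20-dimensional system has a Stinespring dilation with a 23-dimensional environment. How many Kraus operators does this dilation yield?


Tracing out the environment in an orthonormal basis {|i>_E} gives Kraus operators K_i = <i|_E U |0>_E.
Number of Kraus operators = dim(H_env) = d_env
= 23

23


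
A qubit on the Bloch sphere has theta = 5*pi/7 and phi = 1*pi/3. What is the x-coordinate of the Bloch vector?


theta = 2.2440, phi = 1.0472
r_x = sin(theta)*cos(phi) = 0.7818 * 0.5000
r_x = 0.3909

0.3909


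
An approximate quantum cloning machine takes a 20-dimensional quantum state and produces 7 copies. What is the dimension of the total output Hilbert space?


Output space = H^(tensor 7) where dim(H) = 20
dim = 20^7
= 400 (after 2 factors)
= 8000 (after 3 factors)
= 160000 (after 4 factors)
= 3200000 (after 5 factors)
= 64000000 (after 6 factors)
= 1280000000 (after 7 factors)
= 1280000000

1280000000


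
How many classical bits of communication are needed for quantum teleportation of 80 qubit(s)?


Quantum teleportation requires 2 classical bits per qubit teleported.
80 qubit(s) -> 2 * 80 = 160 classical bits

160


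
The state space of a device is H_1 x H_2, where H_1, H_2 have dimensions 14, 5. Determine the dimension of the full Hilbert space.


dim(H_1 x H_2) = 14 * 5
= 70

70


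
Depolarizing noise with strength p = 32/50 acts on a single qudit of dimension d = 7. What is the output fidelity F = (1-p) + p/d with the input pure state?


F = (1-p) + p/d
= (1 - 0.6400) + 0.6400/7
= 0.3600 + 0.0914
= 0.4514

0.4514


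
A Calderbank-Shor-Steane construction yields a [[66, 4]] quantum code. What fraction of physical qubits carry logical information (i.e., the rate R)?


Code rate R = k/n
= 4/66
= 0.0606

0.0606


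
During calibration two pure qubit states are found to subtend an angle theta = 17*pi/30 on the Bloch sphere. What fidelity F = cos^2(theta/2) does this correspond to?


For states separated by angle theta on Bloch sphere:
F = cos^2(theta/2)
theta = 17*pi/30 = 1.7802
theta/2 = 0.8901
cos(theta/2) = 0.6293
F = 0.3960

0.3960


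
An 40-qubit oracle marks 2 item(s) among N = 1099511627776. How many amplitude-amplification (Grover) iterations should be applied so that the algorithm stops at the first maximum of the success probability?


After j Grover iterations the success probability is P(j) = sin^2((2j+1)*theta), where sin(theta) = sqrt(k/N).
N = 2^40 = 1099511627776, k = 2
sin(theta) = sqrt(k/N) = 1.348699152e-06
theta = arcsin(sqrt(k/N)) = 1.348699152e-06 rad
P(j) reaches its first maximum when (2j+1)*theta is as close as possible to pi/2, i.e. j = round(pi/(4*theta) - 1/2).
pi/(4*theta) - 1/2 = 582337.0525
(For comparison, the common estimate pi/4 * sqrt(N/k) = 582337.5525; the exact maximiser is used here.)
Optimal iterations = 582337

582337


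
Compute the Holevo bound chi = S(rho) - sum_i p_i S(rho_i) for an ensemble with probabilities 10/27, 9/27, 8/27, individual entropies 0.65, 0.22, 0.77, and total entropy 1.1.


chi = S(rho) - sum_i p_i * S(rho_i)
Weighted entropy = 10/27 * 0.65 + 9/27 * 0.22 + 8/27 * 0.77
= 0.5422
chi = 1.1 - 0.5422
= 0.5578

0.5578


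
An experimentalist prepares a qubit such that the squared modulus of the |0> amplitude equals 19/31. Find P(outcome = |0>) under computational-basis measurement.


|alpha|^2 = 19/31 = 0.6129
|beta|^2 = 1 - 19/31 = 12/31 = 0.3871
P(|0>) = |alpha|^2 = 0.6129

0.6129


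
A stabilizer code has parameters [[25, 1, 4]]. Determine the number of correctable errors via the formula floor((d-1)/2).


Code parameters: [[25, 1, 4]], distance d = 4.
Number of correctable errors = floor((d-1)/2)
= floor((4 - 1)/2)
= floor(3/2)
= 1

1


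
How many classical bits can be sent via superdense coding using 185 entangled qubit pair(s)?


Superdense coding allows 2 classical bits per shared entangled pair.
185 pair(s) -> 2 * 185 = 370 classical bits

370


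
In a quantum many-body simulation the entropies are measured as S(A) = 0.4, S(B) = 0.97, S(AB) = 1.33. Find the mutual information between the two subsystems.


I(A:B) = S(A) + S(B) - S(AB)
= 0.4 + 0.97 - 1.33
= 0.0400

0.0400


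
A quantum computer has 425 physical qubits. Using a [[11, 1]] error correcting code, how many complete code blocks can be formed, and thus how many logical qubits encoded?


Each code block uses 11 physical qubits for 1 logical qubit(s).
Number of complete blocks = floor(425 / 11) = 38
Logical qubits = 38 * 1
= 38

38


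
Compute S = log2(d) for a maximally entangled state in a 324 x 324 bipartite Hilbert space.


For a maximally entangled state in d x d:
S = log2(d) = log2(324)
= 8.3399

8.3399


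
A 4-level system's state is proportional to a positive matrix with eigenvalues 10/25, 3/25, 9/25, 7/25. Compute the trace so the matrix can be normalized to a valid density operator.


tr(M) = sum of eigenvalues
= 10/25 + 3/25 + 9/25 + 7/25
= 29/25
= 1.1600

1.1600


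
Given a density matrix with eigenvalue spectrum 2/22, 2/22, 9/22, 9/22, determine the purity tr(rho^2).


tr(rho^2) = sum of eigenvalues squared
= (2/22)^2 + (2/22)^2 + (9/22)^2 + (9/22)^2
= (4 + 4 + 81 + 81) / 484
= 170/484
= 0.3512

0.3512


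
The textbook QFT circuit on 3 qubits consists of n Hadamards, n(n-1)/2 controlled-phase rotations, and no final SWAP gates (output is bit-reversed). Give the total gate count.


Hadamard gates: 3
Controlled rotations: n*(n-1)/2 = 3*2/2 = 3
SWAP gates: 0 (omitted)
Total = 3 + 3
= 6

6


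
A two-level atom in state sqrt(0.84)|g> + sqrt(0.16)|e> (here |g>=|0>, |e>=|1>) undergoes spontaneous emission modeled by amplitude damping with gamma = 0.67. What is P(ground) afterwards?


For amplitude damping with parameter gamma on state sqrt(a)|0> + sqrt(b)|1>:
alpha^2 = 0.84, beta^2 = 0.16
P(|0>) = alpha^2 + gamma * beta^2
= 0.84 + 0.67 * 0.16
= 0.84 + 0.1072
= 0.9472

0.9472


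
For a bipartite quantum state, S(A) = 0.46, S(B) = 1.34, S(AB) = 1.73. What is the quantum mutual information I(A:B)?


I(A:B) = S(A) + S(B) - S(AB)
= 0.46 + 1.34 - 1.73
= 0.0700

0.0700


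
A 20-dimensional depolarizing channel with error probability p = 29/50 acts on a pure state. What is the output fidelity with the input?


F = (1-p) + p/d
= (1 - 0.5800) + 0.5800/20
= 0.4200 + 0.0290
= 0.4490

0.4490


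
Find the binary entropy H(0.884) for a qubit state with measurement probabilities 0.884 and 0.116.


S = -p*log2(p) - (1-p)*log2(1-p)
p = 0.8840, 1-p = 0.1160
= -0.8840 * log2(0.8840) - 0.1160 * log2(0.1160)
= -(-0.1572) - (-0.3605)
= 0.5178

0.5178


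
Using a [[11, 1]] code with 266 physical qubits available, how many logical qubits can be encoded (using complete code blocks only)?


Each code block uses 11 physical qubits for 1 logical qubit(s).
Number of complete blocks = floor(266 / 11) = 24
Logical qubits = 24 * 1
= 24

24


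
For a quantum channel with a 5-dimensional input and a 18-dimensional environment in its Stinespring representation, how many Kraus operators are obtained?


Tracing out the environment in an orthonormal basis {|i>_E} gives Kraus operators K_i = <i|_E U |0>_E.
Number of Kraus operators = dim(H_env) = d_env
= 18

18


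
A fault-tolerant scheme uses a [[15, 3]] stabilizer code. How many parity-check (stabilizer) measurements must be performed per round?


For an [[n,k]] stabilizer code:
Number of stabilizer generators = n - k
= 15 - 3
= 12

12


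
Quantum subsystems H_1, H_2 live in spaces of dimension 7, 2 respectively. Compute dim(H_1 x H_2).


dim(H_1 x H_2) = 7 * 2
= 14

14


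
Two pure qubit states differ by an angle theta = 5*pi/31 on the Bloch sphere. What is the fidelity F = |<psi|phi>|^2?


For states separated by angle theta on Bloch sphere:
F = cos^2(theta/2)
theta = 5*pi/31 = 0.5067
theta/2 = 0.2534
cos(theta/2) = 0.9681
F = 0.9372

0.9372


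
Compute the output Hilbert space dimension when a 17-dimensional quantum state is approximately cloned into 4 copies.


Output space = H^(tensor 4) where dim(H) = 17
dim = 17^4
= 289 (after 2 factors)
= 4913 (after 3 factors)
= 83521 (after 4 factors)
= 83521

83521


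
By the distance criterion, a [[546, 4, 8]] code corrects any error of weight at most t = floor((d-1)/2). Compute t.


Code parameters: [[546, 4, 8]], distance d = 8.
Number of correctable errors = floor((d-1)/2)
= floor((8 - 1)/2)
= floor(7/2)
= 3

3


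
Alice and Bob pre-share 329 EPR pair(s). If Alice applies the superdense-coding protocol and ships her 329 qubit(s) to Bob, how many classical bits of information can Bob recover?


Superdense coding allows 2 classical bits per shared entangled pair.
329 pair(s) -> 2 * 329 = 658 classical bits

658


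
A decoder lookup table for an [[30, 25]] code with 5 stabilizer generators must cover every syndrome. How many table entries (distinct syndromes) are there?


Each stabilizer generator gives a binary (+1 or -1) measurement outcome.
With 5 independent generators:
Total syndromes = 2^5
= 32

32


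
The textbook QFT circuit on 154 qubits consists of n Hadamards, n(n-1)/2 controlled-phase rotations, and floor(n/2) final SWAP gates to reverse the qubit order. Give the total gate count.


Hadamard gates: 154
Controlled rotations: n*(n-1)/2 = 154*153/2 = 11781
SWAP gates: floor(n/2) = floor(154/2) = 77
Total = 154 + 11781 + 77
= 12012

12012


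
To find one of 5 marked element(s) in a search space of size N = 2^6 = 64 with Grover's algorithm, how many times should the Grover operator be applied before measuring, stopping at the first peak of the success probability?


After j Grover iterations the success probability is P(j) = sin^2((2j+1)*theta), where sin(theta) = sqrt(k/N).
N = 2^6 = 64, k = 5
sin(theta) = sqrt(k/N) = 0.2795084972
theta = arcsin(sqrt(k/N)) = 0.2832821653 rad
P(j) reaches its first maximum when (2j+1)*theta is as close as possible to pi/2, i.e. j = round(pi/(4*theta) - 1/2).
pi/(4*theta) - 1/2 = 2.2725
(For comparison, the common estimate pi/4 * sqrt(N/k) = 2.8099; the exact maximiser is used here.)
Optimal iterations = 2

2


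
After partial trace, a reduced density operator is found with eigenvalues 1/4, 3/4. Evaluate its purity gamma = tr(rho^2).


tr(rho^2) = sum of eigenvalues squared
= (1/4)^2 + (3/4)^2
= (1 + 9) / 16
= 10/16
= 0.6250

0.6250


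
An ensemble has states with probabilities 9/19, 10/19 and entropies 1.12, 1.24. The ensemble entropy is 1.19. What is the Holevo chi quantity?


chi = S(rho) - sum_i p_i * S(rho_i)
Weighted entropy = 9/19 * 1.12 + 10/19 * 1.24
= 1.1832
chi = 1.19 - 1.1832
= 0.0068

0.0068


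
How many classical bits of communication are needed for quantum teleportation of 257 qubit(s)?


Quantum teleportation requires 2 classical bits per qubit teleported.
257 qubit(s) -> 2 * 257 = 514 classical bits

514


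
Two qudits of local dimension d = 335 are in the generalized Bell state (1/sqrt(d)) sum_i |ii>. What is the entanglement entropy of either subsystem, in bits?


For a maximally entangled state in d x d:
S = log2(d) = log2(335)
= 8.3880

8.3880


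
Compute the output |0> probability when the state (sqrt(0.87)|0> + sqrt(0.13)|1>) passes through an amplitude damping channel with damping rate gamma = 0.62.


For amplitude damping with parameter gamma on state sqrt(a)|0> + sqrt(b)|1>:
alpha^2 = 0.87, beta^2 = 0.13
P(|0>) = alpha^2 + gamma * beta^2
= 0.87 + 0.62 * 0.13
= 0.87 + 0.0806
= 0.9506

0.9506


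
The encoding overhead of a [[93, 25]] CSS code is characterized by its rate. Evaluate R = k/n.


Code rate R = k/n
= 25/93
= 0.2688

0.2688


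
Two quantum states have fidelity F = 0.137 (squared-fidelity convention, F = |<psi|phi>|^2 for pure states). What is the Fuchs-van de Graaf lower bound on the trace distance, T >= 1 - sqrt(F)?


Fuchs-van de Graaf (squared-fidelity convention): 1 - sqrt(F) <= T <= sqrt(1 - F).
Lower bound: T >= 1 - sqrt(F)
sqrt(F) = sqrt(0.137) = 0.3701
T >= 1 - 0.3701
T >= 0.6299

0.6299


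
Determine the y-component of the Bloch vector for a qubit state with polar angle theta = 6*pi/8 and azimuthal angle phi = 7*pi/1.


theta = 2.3562, phi = 21.9911
r_y = sin(theta)*sin(phi) = 0.7071 * 0.0000
r_y = 0.0000

0.0000


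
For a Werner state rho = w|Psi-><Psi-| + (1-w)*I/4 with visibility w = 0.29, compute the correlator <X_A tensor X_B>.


|Psi-> = (|01> - |10>)/sqrt(2)
For the pure Bell state, <X_A X_B> = -1 (Bell-state Pauli correlator).
The maximally-mixed part I/4 has tr(I/4 * P tensor P) = 0 for any traceless Pauli P.
So <X_A X_B>_rho = w * (-1) + (1 - w) * 0
= 0.29 * (-1)
= -0.2900

-0.2900


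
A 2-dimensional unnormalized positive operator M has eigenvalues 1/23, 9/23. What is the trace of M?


tr(M) = sum of eigenvalues
= 1/23 + 9/23
= 10/23
= 0.4348

0.4348


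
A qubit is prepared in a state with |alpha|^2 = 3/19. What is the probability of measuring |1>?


|alpha|^2 = 3/19 = 0.1579
|beta|^2 = 1 - 3/19 = 16/19 = 0.8421
P(|1>) = |beta|^2 = 0.8421

0.8421


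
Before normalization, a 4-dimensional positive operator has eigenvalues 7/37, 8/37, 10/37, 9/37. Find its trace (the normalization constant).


tr(M) = sum of eigenvalues
= 7/37 + 8/37 + 10/37 + 9/37
= 34/37
= 0.9189

0.9189


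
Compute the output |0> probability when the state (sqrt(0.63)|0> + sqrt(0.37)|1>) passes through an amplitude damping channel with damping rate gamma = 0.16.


For amplitude damping with parameter gamma on state sqrt(a)|0> + sqrt(b)|1>:
alpha^2 = 0.63, beta^2 = 0.37
P(|0>) = alpha^2 + gamma * beta^2
= 0.63 + 0.16 * 0.37
= 0.63 + 0.0592
= 0.6892

0.6892


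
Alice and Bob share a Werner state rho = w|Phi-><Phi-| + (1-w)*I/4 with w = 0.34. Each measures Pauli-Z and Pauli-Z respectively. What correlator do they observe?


|Phi-> = (|00> - |11>)/sqrt(2)
For the pure Bell state, <Z_A Z_B> = +1 (Bell-state Pauli correlator).
The maximally-mixed part I/4 has tr(I/4 * P tensor P) = 0 for any traceless Pauli P.
So <Z_A Z_B>_rho = w * (+1) + (1 - w) * 0
= 0.34 * (+1)
= 0.3400

0.3400


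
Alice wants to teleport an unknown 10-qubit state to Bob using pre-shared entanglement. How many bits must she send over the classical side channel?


Quantum teleportation requires 2 classical bits per qubit teleported.
10 qubit(s) -> 2 * 10 = 20 classical bits

20


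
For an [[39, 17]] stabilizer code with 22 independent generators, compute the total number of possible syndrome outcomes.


Each stabilizer generator gives a binary (+1 or -1) measurement outcome.
With 22 independent generators:
Total syndromes = 2^22
= 4194304

4194304


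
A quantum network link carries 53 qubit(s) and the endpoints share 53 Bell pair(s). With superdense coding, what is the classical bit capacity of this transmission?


Superdense coding allows 2 classical bits per shared entangled pair.
53 pair(s) -> 2 * 53 = 106 classical bits

106


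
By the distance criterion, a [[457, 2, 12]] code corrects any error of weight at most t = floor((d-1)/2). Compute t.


Code parameters: [[457, 2, 12]], distance d = 12.
Number of correctable errors = floor((d-1)/2)
= floor((12 - 1)/2)
= floor(11/2)
= 5

5


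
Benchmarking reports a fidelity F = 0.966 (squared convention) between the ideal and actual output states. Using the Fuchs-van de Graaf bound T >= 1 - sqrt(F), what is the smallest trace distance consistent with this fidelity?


Fuchs-van de Graaf (squared-fidelity convention): 1 - sqrt(F) <= T <= sqrt(1 - F).
Lower bound: T >= 1 - sqrt(F)
sqrt(F) = sqrt(0.966) = 0.9829
T >= 1 - 0.9829
T >= 0.0171

0.0171


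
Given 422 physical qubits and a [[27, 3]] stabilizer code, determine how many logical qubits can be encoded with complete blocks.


Each code block uses 27 physical qubits for 3 logical qubit(s).
Number of complete blocks = floor(422 / 27) = 15
Logical qubits = 15 * 3
= 45

45


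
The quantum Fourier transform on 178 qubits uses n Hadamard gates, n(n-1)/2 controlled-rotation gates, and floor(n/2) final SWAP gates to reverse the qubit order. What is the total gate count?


Hadamard gates: 178
Controlled rotations: n*(n-1)/2 = 178*177/2 = 15753
SWAP gates: floor(n/2) = floor(178/2) = 89
Total = 178 + 15753 + 89
= 16020

16020


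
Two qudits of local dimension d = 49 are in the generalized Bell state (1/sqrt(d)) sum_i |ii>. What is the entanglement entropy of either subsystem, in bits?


For a maximally entangled state in d x d:
S = log2(d) = log2(49)
= 5.6147

5.6147


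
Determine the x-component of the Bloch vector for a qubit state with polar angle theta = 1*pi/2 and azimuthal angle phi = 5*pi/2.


theta = 1.5708, phi = 7.8540
r_x = sin(theta)*cos(phi) = 1.0000 * 0.0000
r_x = 0.0000

0.0000


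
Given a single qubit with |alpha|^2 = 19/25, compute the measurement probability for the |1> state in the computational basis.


|alpha|^2 = 19/25 = 0.7600
|beta|^2 = 1 - 19/25 = 6/25 = 0.2400
P(|1>) = |beta|^2 = 0.2400

0.2400


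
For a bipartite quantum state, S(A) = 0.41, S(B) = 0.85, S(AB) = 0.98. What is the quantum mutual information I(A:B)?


I(A:B) = S(A) + S(B) - S(AB)
= 0.41 + 0.85 - 0.98
= 0.2800

0.2800


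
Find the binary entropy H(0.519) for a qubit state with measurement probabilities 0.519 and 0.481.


S = -p*log2(p) - (1-p)*log2(1-p)
p = 0.5190, 1-p = 0.4810
= -0.5190 * log2(0.5190) - 0.4810 * log2(0.4810)
= -(-0.4911) - (-0.5079)
= 0.9990

0.9990


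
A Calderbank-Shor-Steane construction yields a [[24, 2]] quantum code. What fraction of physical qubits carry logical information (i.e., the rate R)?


Code rate R = k/n
= 2/24
= 0.0833

0.0833


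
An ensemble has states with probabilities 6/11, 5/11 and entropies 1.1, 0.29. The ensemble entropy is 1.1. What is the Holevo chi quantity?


chi = S(rho) - sum_i p_i * S(rho_i)
Weighted entropy = 6/11 * 1.1 + 5/11 * 0.29
= 0.7318
chi = 1.1 - 0.7318
= 0.3682

0.3682


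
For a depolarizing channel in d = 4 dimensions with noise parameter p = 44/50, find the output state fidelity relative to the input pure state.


F = (1-p) + p/d
= (1 - 0.8800) + 0.8800/4
= 0.1200 + 0.2200
= 0.3400

0.3400


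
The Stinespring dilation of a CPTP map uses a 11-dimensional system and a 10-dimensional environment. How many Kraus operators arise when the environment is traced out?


Tracing out the environment in an orthonormal basis {|i>_E} gives Kraus operators K_i = <i|_E U |0>_E.
Number of Kraus operators = dim(H_env) = d_env
= 10

10


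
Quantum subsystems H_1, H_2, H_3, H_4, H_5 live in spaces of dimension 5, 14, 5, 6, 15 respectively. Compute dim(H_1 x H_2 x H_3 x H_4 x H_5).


dim(H_1 x H_2 x H_3 x H_4 x H_5) = 5 * 14 * 5 * 6 * 15
= 70 * 5 * 6 * 15
= 350 * 6 * 15
= 2100 * 15
= 31500

31500


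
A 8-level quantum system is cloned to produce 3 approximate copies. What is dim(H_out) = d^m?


Output space = H^(tensor 3) where dim(H) = 8
dim = 8^3
= 64 (after 2 factors)
= 512 (after 3 factors)
= 512

512


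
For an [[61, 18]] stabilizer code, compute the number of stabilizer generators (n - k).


For an [[n,k]] stabilizer code:
Number of stabilizer generators = n - k
= 61 - 18
= 43

43


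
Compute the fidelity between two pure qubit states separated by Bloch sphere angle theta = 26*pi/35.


For states separated by angle theta on Bloch sphere:
F = cos^2(theta/2)
theta = 26*pi/35 = 2.3338
theta/2 = 1.1669
cos(theta/2) = 0.3930
F = 0.1545

0.1545


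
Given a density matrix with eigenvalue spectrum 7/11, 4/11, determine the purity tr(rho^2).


tr(rho^2) = sum of eigenvalues squared
= (7/11)^2 + (4/11)^2
= (49 + 16) / 121
= 65/121
= 0.5372

0.5372


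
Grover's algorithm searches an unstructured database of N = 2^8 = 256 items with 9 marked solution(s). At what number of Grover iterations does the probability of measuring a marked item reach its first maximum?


After j Grover iterations the success probability is P(j) = sin^2((2j+1)*theta), where sin(theta) = sqrt(k/N).
N = 2^8 = 256, k = 9
sin(theta) = sqrt(k/N) = 0.1875
theta = arcsin(sqrt(k/N)) = 0.1886163862 rad
P(j) reaches its first maximum when (2j+1)*theta is as close as possible to pi/2, i.e. j = round(pi/(4*theta) - 1/2).
pi/(4*theta) - 1/2 = 3.6640
(For comparison, the common estimate pi/4 * sqrt(N/k) = 4.1888; the exact maximiser is used here.)
Optimal iterations = 4

4


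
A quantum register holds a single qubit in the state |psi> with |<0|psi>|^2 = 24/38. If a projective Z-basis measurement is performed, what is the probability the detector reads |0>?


|alpha|^2 = 24/38 = 0.6316
|beta|^2 = 1 - 24/38 = 14/38 = 0.3684
P(|0>) = |alpha|^2 = 0.6316

0.6316


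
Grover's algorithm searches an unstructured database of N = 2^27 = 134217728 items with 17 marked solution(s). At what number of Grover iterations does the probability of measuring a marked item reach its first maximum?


After j Grover iterations the success probability is P(j) = sin^2((2j+1)*theta), where sin(theta) = sqrt(k/N).
N = 2^27 = 134217728, k = 17
sin(theta) = sqrt(k/N) = 0.00035589306
theta = arcsin(sqrt(k/N)) = 0.0003558930675 rad
P(j) reaches its first maximum when (2j+1)*theta is as close as possible to pi/2, i.e. j = round(pi/(4*theta) - 1/2).
pi/(4*theta) - 1/2 = 2206.3375
(For comparison, the common estimate pi/4 * sqrt(N/k) = 2206.8375; the exact maximiser is used here.)
Optimal iterations = 2206

2206


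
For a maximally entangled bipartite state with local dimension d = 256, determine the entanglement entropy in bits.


For a maximally entangled state in d x d:
S = log2(d) = log2(256)
= 8.0000

8.0000


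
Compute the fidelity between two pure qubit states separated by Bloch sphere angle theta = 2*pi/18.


For states separated by angle theta on Bloch sphere:
F = cos^2(theta/2)
theta = 2*pi/18 = 0.3491
theta/2 = 0.1745
cos(theta/2) = 0.9848
F = 0.9698

0.9698


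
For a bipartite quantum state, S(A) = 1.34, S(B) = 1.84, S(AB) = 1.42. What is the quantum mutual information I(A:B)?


I(A:B) = S(A) + S(B) - S(AB)
= 1.34 + 1.84 - 1.42
= 1.7600

1.7600


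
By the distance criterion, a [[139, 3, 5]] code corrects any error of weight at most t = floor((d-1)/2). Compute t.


Code parameters: [[139, 3, 5]], distance d = 5.
Number of correctable errors = floor((d-1)/2)
= floor((5 - 1)/2)
= floor(4/2)
= 2

2


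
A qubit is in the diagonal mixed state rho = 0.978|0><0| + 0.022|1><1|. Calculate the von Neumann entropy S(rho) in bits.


S = -p*log2(p) - (1-p)*log2(1-p)
p = 0.9780, 1-p = 0.0220
= -0.9780 * log2(0.9780) - 0.0220 * log2(0.0220)
= -(-0.0314) - (-0.1211)
= 0.1525

0.1525


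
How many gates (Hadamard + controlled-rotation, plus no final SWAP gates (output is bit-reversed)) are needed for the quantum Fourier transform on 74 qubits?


Hadamard gates: 74
Controlled rotations: n*(n-1)/2 = 74*73/2 = 2701
SWAP gates: 0 (omitted)
Total = 74 + 2701
= 2775

2775


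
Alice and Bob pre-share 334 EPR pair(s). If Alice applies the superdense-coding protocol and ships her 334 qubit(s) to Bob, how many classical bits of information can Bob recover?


Superdense coding allows 2 classical bits per shared entangled pair.
334 pair(s) -> 2 * 334 = 668 classical bits

668


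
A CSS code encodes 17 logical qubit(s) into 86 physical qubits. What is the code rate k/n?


Code rate R = k/n
= 17/86
= 0.1977

0.1977


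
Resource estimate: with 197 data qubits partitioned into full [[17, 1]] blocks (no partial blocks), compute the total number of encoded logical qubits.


Each code block uses 17 physical qubits for 1 logical qubit(s).
Number of complete blocks = floor(197 / 17) = 11
Logical qubits = 11 * 1
= 11

11


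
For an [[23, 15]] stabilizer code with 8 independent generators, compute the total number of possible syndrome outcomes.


Each stabilizer generator gives a binary (+1 or -1) measurement outcome.
With 8 independent generators:
Total syndromes = 2^8
= 256

256


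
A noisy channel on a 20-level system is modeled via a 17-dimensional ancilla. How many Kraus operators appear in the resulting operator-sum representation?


Tracing out the environment in an orthonormal basis {|i>_E} gives Kraus operators K_i = <i|_E U |0>_E.
Number of Kraus operators = dim(H_env) = d_env
= 17

17


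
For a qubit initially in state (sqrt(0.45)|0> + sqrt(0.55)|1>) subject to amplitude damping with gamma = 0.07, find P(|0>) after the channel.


For amplitude damping with parameter gamma on state sqrt(a)|0> + sqrt(b)|1>:
alpha^2 = 0.45, beta^2 = 0.55
P(|0>) = alpha^2 + gamma * beta^2
= 0.45 + 0.07 * 0.55
= 0.45 + 0.0385
= 0.4885

0.4885


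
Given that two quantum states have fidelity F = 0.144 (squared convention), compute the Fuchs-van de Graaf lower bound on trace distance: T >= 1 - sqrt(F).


Fuchs-van de Graaf (squared-fidelity convention): 1 - sqrt(F) <= T <= sqrt(1 - F).
Lower bound: T >= 1 - sqrt(F)
sqrt(F) = sqrt(0.144) = 0.3795
T >= 1 - 0.3795
T >= 0.6205

0.6205


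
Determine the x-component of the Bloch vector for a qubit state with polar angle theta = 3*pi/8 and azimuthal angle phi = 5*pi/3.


theta = 1.1781, phi = 5.2360
r_x = sin(theta)*cos(phi) = 0.9239 * 0.5000
r_x = 0.4619

0.4619
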